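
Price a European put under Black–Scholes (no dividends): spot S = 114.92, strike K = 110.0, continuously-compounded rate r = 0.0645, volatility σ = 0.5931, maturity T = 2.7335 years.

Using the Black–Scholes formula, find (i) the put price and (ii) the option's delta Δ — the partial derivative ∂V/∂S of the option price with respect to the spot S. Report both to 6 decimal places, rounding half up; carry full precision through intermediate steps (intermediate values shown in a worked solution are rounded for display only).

σ√T = 0.5931·√2.7335 = 0.980590
d₁ = (ln(S/K) + (r+σ²/2)T) / (σ√T) = (ln(114.92/110.0) + (0.0645+0.5931²/2)·2.7335) / 0.980590 = (0.043756 + 0.657089) / 0.980590 = 0.714718
d₂ = d₁ − σ√T = 0.714718 − 0.980590 = -0.265872
e^{−rT} = e^{−0.0645·2.7335} = 0.838357
N(−d₁) = 0.237392,  N(−d₂) = 0.604831
Put price V = K·e^{−rT}·N(−d₂) − S·N(−d₁) = 55.777123 − 27.281061 = 28.496062
Δ = −N(−d₁) = -0.237392

price = 28.496062
Δ = -0.237392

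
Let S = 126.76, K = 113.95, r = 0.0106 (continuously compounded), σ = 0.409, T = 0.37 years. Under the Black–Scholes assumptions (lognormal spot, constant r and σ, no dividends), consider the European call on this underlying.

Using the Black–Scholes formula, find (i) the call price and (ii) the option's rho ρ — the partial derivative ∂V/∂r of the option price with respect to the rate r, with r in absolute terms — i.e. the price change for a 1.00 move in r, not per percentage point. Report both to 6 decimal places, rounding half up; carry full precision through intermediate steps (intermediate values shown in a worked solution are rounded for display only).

price = 19.666434
ρ = 26.263030

σ√T = 0.409·√0.37 = 0.248785
d₁ = (ln(S/K) + (r+σ²/2)T) / (σ√T) = (ln(126.76/113.95) + (0.0106+0.409²/2)·0.37) / 0.248785 = (0.106536 + 0.034869) / 0.248785 = 0.568381
d₂ = d₁ − σ√T = 0.568381 − 0.248785 = 0.319596
e^{−rT} = e^{−0.0106·0.37} = 0.996086
N(d₁) = 0.715112,  N(d₂) = 0.625363
Call price V = S·N(d₁) − K·e^{−rT}·N(d₂) = 90.647597 − 70.981163 = 19.666434
ρ = K·T·e^{−rT}·N(d₂) = 26.263030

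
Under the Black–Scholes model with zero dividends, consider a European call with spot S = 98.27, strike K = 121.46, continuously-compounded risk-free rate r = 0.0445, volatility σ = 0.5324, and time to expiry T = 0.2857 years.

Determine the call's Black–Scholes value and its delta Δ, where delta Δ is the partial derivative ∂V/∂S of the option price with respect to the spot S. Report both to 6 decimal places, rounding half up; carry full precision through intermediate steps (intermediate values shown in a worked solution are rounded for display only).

σ√T = 0.5324·√0.2857 = 0.284573
d₁ = (ln(S/K) + (r+σ²/2)T) / (σ√T) = (ln(98.27/121.46) + (0.0445+0.5324²/2)·0.2857) / 0.284573 = (-0.211866 + 0.053204) / 0.284573 = -0.557544
d₂ = d₁ − σ√T = -0.557544 − 0.284573 = -0.842117
e^{−rT} = e^{−0.0445·0.2857} = 0.987367
N(d₁) = 0.288578,  N(d₂) = 0.199861
Call price V = S·N(d₁) − K·e^{−rT}·N(d₂) = 28.358554 − 23.968488 = 4.390066
Δ = N(d₁) = 0.288578

price = 4.390066
Δ = 0.288578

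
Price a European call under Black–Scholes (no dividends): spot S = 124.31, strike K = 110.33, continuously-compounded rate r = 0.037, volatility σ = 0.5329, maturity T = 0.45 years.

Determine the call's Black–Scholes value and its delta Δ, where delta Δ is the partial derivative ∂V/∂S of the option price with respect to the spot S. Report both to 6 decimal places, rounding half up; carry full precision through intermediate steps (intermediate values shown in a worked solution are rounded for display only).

σ√T = 0.5329·√0.45 = 0.357480
d₁ = (ln(S/K) + (r+σ²/2)T) / (σ√T) = (ln(124.31/110.33) + (0.037+0.5329²/2)·0.45) / 0.357480 = (0.119303 + 0.080546) / 0.357480 = 0.559048
d₂ = d₁ − σ√T = 0.559048 − 0.357480 = 0.201568
e^{−rT} = e^{−0.037·0.45} = 0.983488
N(d₁) = 0.711936,  N(d₂) = 0.579873
Call price V = S·N(d₁) − K·e^{−rT}·N(d₂) = 88.500708 − 62.920954 = 25.579754
Δ = N(d₁) = 0.711936

price = 25.579754
Δ = 0.711936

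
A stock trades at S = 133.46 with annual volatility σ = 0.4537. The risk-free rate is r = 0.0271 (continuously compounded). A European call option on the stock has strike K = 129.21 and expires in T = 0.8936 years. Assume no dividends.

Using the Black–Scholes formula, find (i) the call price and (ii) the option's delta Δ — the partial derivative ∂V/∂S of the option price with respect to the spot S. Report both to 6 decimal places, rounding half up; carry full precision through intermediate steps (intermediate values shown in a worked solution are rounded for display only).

σ√T = 0.4537·√0.8936 = 0.428885
d₁ = (ln(S/K) + (r+σ²/2)T) / (σ√T) = (ln(133.46/129.21) + (0.0271+0.4537²/2)·0.8936) / 0.428885 = (0.032363 + 0.116188) / 0.428885 = 0.346364
d₂ = d₁ − σ√T = 0.346364 − 0.428885 = -0.082520
e^{−rT} = e^{−0.0271·0.8936} = 0.976074
N(d₁) = 0.635466,  N(d₂) = 0.467117
Call price V = S·N(d₁) − K·e^{−rT}·N(d₂) = 84.809236 − 58.912071 = 25.897165
Δ = N(d₁) = 0.635466

price = 25.897165
Δ = 0.635466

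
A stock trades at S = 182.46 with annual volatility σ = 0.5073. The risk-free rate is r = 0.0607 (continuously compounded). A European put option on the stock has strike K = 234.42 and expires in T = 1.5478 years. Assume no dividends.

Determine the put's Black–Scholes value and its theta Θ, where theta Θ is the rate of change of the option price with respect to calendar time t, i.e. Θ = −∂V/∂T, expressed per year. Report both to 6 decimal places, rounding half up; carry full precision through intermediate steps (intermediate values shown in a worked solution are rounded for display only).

price = 65.939468
Θ = -5.564420

σ√T = 0.5073·√1.5478 = 0.631135
d₁ = (ln(S/K) + (r+σ²/2)T) / (σ√T) = (ln(182.46/234.42) + (0.0607+0.5073²/2)·1.5478) / 0.631135 = (-0.250583 + 0.293117) / 0.631135 = 0.067392
d₂ = d₁ − σ√T = 0.067392 − 0.631135 = -0.563743
e^{−rT} = e^{−0.0607·1.5478} = 0.910327
N(−d₁) = 0.473135,  N(−d₂) = 0.713535
Put price V = K·e^{−rT}·N(−d₂) − S·N(−d₁) = 152.267611 − 86.328143 = 65.939468
φ(d₁) = (1/√(2π))·e^{−d₁²/2} = 0.398037
Θ = −S·φ(d₁)·σ/(2√T) + r·K·e^{−rT}·N(−d₂) = −14.807064 + 9.242644 = -5.564420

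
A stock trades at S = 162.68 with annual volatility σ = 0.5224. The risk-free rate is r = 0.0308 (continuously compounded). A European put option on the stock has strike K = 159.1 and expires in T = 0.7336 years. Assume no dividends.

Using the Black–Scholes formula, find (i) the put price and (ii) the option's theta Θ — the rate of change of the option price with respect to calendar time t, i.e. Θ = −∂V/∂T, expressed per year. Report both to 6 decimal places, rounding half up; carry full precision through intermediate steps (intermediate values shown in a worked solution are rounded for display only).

σ√T = 0.5224·√0.7336 = 0.447438
d₁ = (ln(S/K) + (r+σ²/2)T) / (σ√T) = (ln(162.68/159.1) + (0.0308+0.5224²/2)·0.7336) / 0.447438 = (0.022252 + 0.122695) / 0.447438 = 0.323950
d₂ = d₁ − σ√T = 0.323950 − 0.447438 = -0.123488
e^{−rT} = e^{−0.0308·0.7336} = 0.977658
N(−d₁) = 0.372988,  N(−d₂) = 0.549140
Put price V = K·e^{−rT}·N(−d₂) − S·N(−d₁) = 85.416200 − 60.677698 = 24.738502
φ(d₁) = (1/√(2π))·e^{−d₁²/2} = 0.378549
Θ = −S·φ(d₁)·σ/(2√T) + r·K·e^{−rT}·N(−d₂) = −18.780172 + 2.630819 = -16.149353

price = 24.738502
Θ = -16.149353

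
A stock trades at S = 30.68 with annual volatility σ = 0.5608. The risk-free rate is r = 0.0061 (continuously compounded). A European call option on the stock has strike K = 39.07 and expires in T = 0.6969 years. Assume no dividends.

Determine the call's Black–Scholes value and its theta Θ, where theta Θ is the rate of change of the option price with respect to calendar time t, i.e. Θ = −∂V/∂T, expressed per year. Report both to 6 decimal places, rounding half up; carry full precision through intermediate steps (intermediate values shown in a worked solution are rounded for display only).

σ√T = 0.5608·√0.6969 = 0.468159
d₁ = (ln(S/K) + (r+σ²/2)T) / (σ√T) = (ln(30.68/39.07) + (0.0061+0.5608²/2)·0.6969) / 0.468159 = (-0.241744 + 0.113837) / 0.468159 = -0.273212
d₂ = d₁ − σ√T = -0.273212 − 0.468159 = -0.741371
e^{−rT} = e^{−0.0061·0.6969} = 0.995758
N(d₁) = 0.392345,  N(d₂) = 0.229234
Call price V = S·N(d₁) − K·e^{−rT}·N(d₂) = 12.037152 − 8.918195 = 3.118957
φ(d₁) = (1/√(2π))·e^{−d₁²/2} = 0.384327
Θ = −S·φ(d₁)·σ/(2√T) − r·K·e^{−rT}·N(d₂) = −3.960494 − 0.054401 = -4.014895

price = 3.118957
Θ = -4.014895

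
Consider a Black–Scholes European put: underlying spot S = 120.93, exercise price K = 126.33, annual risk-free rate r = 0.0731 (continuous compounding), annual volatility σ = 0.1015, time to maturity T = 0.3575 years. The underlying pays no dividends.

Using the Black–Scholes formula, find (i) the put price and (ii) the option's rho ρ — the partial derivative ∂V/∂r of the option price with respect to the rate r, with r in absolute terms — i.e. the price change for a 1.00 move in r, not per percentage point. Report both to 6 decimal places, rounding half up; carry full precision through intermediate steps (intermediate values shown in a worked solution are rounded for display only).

σ√T = 0.1015·√0.3575 = 0.060688
d₁ = (ln(S/K) + (r+σ²/2)T) / (σ√T) = (ln(120.93/126.33) + (0.0731+0.1015²/2)·0.3575) / 0.060688 = (-0.043686 + 0.027975) / 0.060688 = -0.258879
d₂ = d₁ − σ√T = -0.258879 − 0.060688 = -0.319567
e^{−rT} = e^{−0.0731·0.3575} = 0.974205
N(−d₁) = 0.602136,  N(−d₂) = 0.625352
Put price V = K·e^{−rT}·N(−d₂) − S·N(−d₁) = 76.962883 − 72.816266 = 4.146617
ρ = −K·T·e^{−rT}·N(−d₂) = -27.514231

price = 4.146617
ρ = -27.514231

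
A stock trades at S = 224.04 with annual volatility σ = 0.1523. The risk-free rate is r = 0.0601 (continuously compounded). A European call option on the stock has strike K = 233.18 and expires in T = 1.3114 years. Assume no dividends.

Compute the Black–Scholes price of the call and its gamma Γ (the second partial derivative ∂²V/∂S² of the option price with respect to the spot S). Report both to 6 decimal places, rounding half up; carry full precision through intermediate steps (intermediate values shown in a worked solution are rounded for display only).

σ√T = 0.1523·√1.3114 = 0.174408
d₁ = (ln(S/K) + (r+σ²/2)T) / (σ√T) = (ln(224.04/233.18) + (0.0601+0.1523²/2)·1.3114) / 0.174408 = (-0.039986 + 0.094024) / 0.174408 = 0.309837
d₂ = d₁ − σ√T = 0.309837 − 0.174408 = 0.135429
e^{−rT} = e^{−0.0601·1.3114} = 0.924211
N(d₁) = 0.621658,  N(d₂) = 0.553864
Call price V = S·N(d₁) − K·e^{−rT}·N(d₂) = 139.276168 − 119.361726 = 19.914442
φ(d₁) = (1/√(2π))·e^{−d₁²/2} = 0.380246
Γ = φ(d₁) / (S·σ·√T) = 0.009731

price = 19.914442
Γ = 0.009731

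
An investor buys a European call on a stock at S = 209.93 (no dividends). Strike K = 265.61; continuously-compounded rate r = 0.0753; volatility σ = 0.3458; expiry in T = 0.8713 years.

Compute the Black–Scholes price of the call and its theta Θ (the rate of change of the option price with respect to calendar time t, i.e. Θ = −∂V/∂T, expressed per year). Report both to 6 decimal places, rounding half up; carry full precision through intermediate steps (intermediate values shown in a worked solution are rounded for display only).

σ√T = 0.3458·√0.8713 = 0.322782
d₁ = (ln(S/K) + (r+σ²/2)T) / (σ√T) = (ln(209.93/265.61) + (0.0753+0.3458²/2)·0.8713) / 0.322782 = (-0.235255 + 0.117703) / 0.322782 = -0.364184
d₂ = d₁ − σ√T = -0.364184 − 0.322782 = -0.686966
e^{−rT} = e^{−0.0753·0.8713} = 0.936497
N(d₁) = 0.357860,  N(d₂) = 0.246052
Call price V = S·N(d₁) − K·e^{−rT}·N(d₂) = 75.125585 − 61.203726 = 13.921859
φ(d₁) = (1/√(2π))·e^{−d₁²/2} = 0.373345
Θ = −S·φ(d₁)·σ/(2√T) − r·K·e^{−rT}·N(d₂) = −14.517620 − 4.608641 = -19.126260

price = 13.921859
Θ = -19.126260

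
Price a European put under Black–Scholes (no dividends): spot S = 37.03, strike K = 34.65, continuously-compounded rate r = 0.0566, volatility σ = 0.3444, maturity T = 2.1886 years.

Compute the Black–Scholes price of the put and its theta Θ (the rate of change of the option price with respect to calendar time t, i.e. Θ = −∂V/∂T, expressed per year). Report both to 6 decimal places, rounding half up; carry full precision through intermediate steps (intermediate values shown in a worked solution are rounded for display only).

σ√T = 0.3444·√2.1886 = 0.509503
d₁ = (ln(S/K) + (r+σ²/2)T) / (σ√T) = (ln(37.03/34.65) + (0.0566+0.3444²/2)·2.1886) / 0.509503 = (0.066431 + 0.253671) / 0.509503 = 0.628264
d₂ = d₁ − σ√T = 0.628264 − 0.509503 = 0.118761
e^{−rT} = e^{−0.0566·2.1886} = 0.883490
N(−d₁) = 0.264916,  N(−d₂) = 0.452732
Put price V = K·e^{−rT}·N(−d₂) − S·N(−d₁) = 13.859471 − 9.809827 = 4.049644
φ(d₁) = (1/√(2π))·e^{−d₁²/2} = 0.327491
Θ = −S·φ(d₁)·σ/(2√T) + r·K·e^{−rT}·N(−d₂) = −1.411570 + 0.784446 = -0.627124

price = 4.049644
Θ = -0.627124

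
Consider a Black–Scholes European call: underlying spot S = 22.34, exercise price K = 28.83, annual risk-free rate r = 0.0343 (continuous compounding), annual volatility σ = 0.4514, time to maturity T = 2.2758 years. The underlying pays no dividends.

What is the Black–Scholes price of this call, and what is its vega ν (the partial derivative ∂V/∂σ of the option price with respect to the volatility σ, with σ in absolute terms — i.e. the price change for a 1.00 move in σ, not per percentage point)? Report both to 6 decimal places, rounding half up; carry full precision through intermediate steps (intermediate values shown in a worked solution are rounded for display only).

σ√T = 0.4514·√2.2758 = 0.680971
d₁ = (ln(S/K) + (r+σ²/2)T) / (σ√T) = (ln(22.34/28.83) + (0.0343+0.4514²/2)·2.2758) / 0.680971 = (-0.255038 + 0.309921) / 0.680971 = 0.080595
d₂ = d₁ − σ√T = 0.080595 − 0.680971 = -0.600376
e^{−rT} = e^{−0.0343·2.2758} = 0.924909
N(d₁) = 0.532118,  N(d₂) = 0.274128
Call price V = S·N(d₁) − K·e^{−rT}·N(d₂) = 11.887517 − 7.309655 = 4.577862
φ(d₁) = (1/√(2π))·e^{−d₁²/2} = 0.397649
ν = S·φ(d₁)·√T = 13.401388

price = 4.577862
ν = 13.401388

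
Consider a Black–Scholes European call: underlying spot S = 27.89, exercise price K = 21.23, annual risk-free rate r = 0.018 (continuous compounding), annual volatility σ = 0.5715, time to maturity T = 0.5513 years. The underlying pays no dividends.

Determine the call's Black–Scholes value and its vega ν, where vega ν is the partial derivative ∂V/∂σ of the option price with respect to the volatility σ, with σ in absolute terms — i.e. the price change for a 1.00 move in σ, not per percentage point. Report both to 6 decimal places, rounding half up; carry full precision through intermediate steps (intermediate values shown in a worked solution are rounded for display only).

price = 8.403682
ν = 5.616190

σ√T = 0.5715·√0.5513 = 0.424336
d₁ = (ln(S/K) + (r+σ²/2)T) / (σ√T) = (ln(27.89/21.23) + (0.018+0.5715²/2)·0.5513) / 0.424336 = (0.272853 + 0.099954) / 0.424336 = 0.878565
d₂ = d₁ − σ√T = 0.878565 − 0.424336 = 0.454228
e^{−rT} = e^{−0.018·0.5513} = 0.990126
N(d₁) = 0.810181,  N(d₂) = 0.675168
Call price V = S·N(d₁) − K·e^{−rT}·N(d₂) = 22.595958 − 14.192276 = 8.403682
φ(d₁) = (1/√(2π))·e^{−d₁²/2} = 0.271206
ν = S·φ(d₁)·√T = 5.616190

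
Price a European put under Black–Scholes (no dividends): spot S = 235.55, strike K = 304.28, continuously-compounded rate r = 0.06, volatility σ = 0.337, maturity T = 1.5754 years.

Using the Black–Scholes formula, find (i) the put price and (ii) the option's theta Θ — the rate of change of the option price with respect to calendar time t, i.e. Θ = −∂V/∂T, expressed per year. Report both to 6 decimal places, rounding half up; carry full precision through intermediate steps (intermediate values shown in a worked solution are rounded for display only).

price = 66.590796
Θ = -0.416014

σ√T = 0.337·√1.5754 = 0.422985
d₁ = (ln(S/K) + (r+σ²/2)T) / (σ√T) = (ln(235.55/304.28) + (0.06+0.337²/2)·1.5754) / 0.422985 = (-0.256025 + 0.183982) / 0.422985 = -0.170320
d₂ = d₁ − σ√T = -0.170320 − 0.422985 = -0.593305
e^{−rT} = e^{−0.06·1.5754} = 0.909806
N(−d₁) = 0.567621,  N(−d₂) = 0.723512
Put price V = K·e^{−rT}·N(−d₂) − S·N(−d₁) = 200.293857 − 133.703061 = 66.590796
φ(d₁) = (1/√(2π))·e^{−d₁²/2} = 0.393198
Θ = −S·φ(d₁)·σ/(2√T) + r·K·e^{−rT}·N(−d₂) = −12.433645 + 12.017631 = -0.416014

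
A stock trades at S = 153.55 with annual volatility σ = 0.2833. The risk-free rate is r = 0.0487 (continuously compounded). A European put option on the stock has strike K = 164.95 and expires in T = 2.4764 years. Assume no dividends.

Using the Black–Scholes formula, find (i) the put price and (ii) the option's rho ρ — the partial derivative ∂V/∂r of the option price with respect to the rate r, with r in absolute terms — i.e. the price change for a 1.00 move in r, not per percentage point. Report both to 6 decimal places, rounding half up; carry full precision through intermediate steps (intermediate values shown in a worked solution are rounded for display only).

price = 22.924419
ρ = -197.329323

σ√T = 0.2833·√2.4764 = 0.445817
d₁ = (ln(S/K) + (r+σ²/2)T) / (σ√T) = (ln(153.55/164.95) + (0.0487+0.2833²/2)·2.4764) / 0.445817 = (-0.071616 + 0.219977) / 0.445817 = 0.332784
d₂ = d₁ − σ√T = 0.332784 − 0.445817 = -0.113033
e^{−rT} = e^{−0.0487·2.4764} = 0.886388
N(−d₁) = 0.369648,  N(−d₂) = 0.544998
Put price V = K·e^{−rT}·N(−d₂) − S·N(−d₁) = 79.683946 − 56.759527 = 22.924419
ρ = −K·T·e^{−rT}·N(−d₂) = -197.329323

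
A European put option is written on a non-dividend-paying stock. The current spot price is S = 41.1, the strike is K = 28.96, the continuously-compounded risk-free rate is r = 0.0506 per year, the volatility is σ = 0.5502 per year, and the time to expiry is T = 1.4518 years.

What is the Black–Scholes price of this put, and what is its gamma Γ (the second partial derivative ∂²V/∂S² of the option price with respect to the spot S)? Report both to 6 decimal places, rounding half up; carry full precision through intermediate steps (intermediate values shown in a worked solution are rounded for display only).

σ√T = 0.5502·√1.4518 = 0.662940
d₁ = (ln(S/K) + (r+σ²/2)T) / (σ√T) = (ln(41.1/28.96) + (0.0506+0.5502²/2)·1.4518) / 0.662940 = (0.350093 + 0.293206) / 0.662940 = 0.970372
d₂ = d₁ − σ√T = 0.970372 − 0.662940 = 0.307432
e^{−rT} = e^{−0.0506·1.4518} = 0.929172
N(−d₁) = 0.165931,  N(−d₂) = 0.379257
Put price V = K·e^{−rT}·N(−d₂) − S·N(−d₁) = 10.205365 − 6.819745 = 3.385620
φ(d₁) = (1/√(2π))·e^{−d₁²/2} = 0.249138
Γ = φ(d₁) / (S·σ·√T) = 0.009144

price = 3.385620
Γ = 0.009144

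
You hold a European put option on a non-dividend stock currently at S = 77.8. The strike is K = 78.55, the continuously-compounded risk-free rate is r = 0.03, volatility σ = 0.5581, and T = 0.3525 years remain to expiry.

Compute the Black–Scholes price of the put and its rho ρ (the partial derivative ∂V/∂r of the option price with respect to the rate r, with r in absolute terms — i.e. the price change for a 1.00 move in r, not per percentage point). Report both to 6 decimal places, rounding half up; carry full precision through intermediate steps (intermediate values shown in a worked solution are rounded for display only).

price = 10.194478
ρ = -15.469483

σ√T = 0.5581·√0.3525 = 0.331354
d₁ = (ln(S/K) + (r+σ²/2)T) / (σ√T) = (ln(77.8/78.55) + (0.03+0.5581²/2)·0.3525) / 0.331354 = (-0.009594 + 0.065473) / 0.331354 = 0.168638
d₂ = d₁ − σ√T = 0.168638 − 0.331354 = -0.162716
e^{−rT} = e^{−0.03·0.3525} = 0.989481
N(−d₁) = 0.433041,  N(−d₂) = 0.564629
Put price V = K·e^{−rT}·N(−d₂) − S·N(−d₁) = 43.885058 − 33.690580 = 10.194478
ρ = −K·T·e^{−rT}·N(−d₂) = -15.469483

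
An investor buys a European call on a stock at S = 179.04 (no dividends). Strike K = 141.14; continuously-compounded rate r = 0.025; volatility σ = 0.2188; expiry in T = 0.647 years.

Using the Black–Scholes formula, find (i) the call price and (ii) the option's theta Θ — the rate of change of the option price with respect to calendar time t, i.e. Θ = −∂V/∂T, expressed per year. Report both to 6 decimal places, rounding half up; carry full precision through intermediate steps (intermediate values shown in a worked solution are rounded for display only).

price = 41.086175
Θ = -6.174862

σ√T = 0.2188·√0.647 = 0.175995
d₁ = (ln(S/K) + (r+σ²/2)T) / (σ√T) = (ln(179.04/141.14) + (0.025+0.2188²/2)·0.647) / 0.175995 = (0.237857 + 0.031662) / 0.175995 = 1.531405
d₂ = d₁ − σ√T = 1.531405 − 0.175995 = 1.355410
e^{−rT} = e^{−0.025·0.647} = 0.983955
N(d₁) = 0.937165,  N(d₂) = 0.912356
Call price V = S·N(d₁) − K·e^{−rT}·N(d₂) = 167.790071 − 126.703896 = 41.086175
φ(d₁) = (1/√(2π))·e^{−d₁²/2} = 0.123497
Θ = −S·φ(d₁)·σ/(2√T) − r·K·e^{−rT}·N(d₂) = −3.007265 − 3.167597 = -6.174862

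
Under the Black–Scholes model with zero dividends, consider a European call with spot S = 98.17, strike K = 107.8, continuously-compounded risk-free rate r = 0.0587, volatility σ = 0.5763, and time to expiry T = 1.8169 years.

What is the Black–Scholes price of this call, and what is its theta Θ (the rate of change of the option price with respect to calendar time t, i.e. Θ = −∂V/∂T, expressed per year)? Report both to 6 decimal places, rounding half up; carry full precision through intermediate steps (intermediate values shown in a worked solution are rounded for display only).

σ√T = 0.5763·√1.8169 = 0.776809
d₁ = (ln(S/K) + (r+σ²/2)T) / (σ√T) = (ln(98.17/107.8) + (0.0587+0.5763²/2)·1.8169) / 0.776809 = (-0.093577 + 0.408368) / 0.776809 = 0.405236
d₂ = d₁ − σ√T = 0.405236 − 0.776809 = -0.371573
e^{−rT} = e^{−0.0587·1.8169} = 0.898838
N(d₁) = 0.657348,  N(d₂) = 0.355106
Call price V = S·N(d₁) − K·e^{−rT}·N(d₂) = 64.531856 − 34.407871 = 30.123985
φ(d₁) = (1/√(2π))·e^{−d₁²/2} = 0.367495
Θ = −S·φ(d₁)·σ/(2√T) − r·K·e^{−rT}·N(d₂) = −7.712281 − 2.019742 = -9.732023

price = 30.123985
Θ = -9.732023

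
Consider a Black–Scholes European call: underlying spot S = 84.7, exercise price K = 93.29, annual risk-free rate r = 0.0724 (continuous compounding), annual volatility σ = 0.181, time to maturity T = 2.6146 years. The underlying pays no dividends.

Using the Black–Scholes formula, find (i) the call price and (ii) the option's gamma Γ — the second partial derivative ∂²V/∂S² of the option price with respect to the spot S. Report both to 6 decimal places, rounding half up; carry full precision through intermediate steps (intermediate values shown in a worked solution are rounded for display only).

σ√T = 0.181·√2.6146 = 0.292672
d₁ = (ln(S/K) + (r+σ²/2)T) / (σ√T) = (ln(84.7/93.29) + (0.0724+0.181²/2)·2.6146) / 0.292672 = (-0.096597 + 0.232125) / 0.292672 = 0.463072
d₂ = d₁ − σ√T = 0.463072 − 0.292672 = 0.170400
e^{−rT} = e^{−0.0724·2.6146} = 0.827541
N(d₁) = 0.678344,  N(d₂) = 0.567652
Call price V = S·N(d₁) − K·e^{−rT}·N(d₂) = 57.455700 − 43.823466 = 13.632235
φ(d₁) = (1/√(2π))·e^{−d₁²/2} = 0.358382
Γ = φ(d₁) / (S·σ·√T) = 0.014457

price = 13.632235
Γ = 0.014457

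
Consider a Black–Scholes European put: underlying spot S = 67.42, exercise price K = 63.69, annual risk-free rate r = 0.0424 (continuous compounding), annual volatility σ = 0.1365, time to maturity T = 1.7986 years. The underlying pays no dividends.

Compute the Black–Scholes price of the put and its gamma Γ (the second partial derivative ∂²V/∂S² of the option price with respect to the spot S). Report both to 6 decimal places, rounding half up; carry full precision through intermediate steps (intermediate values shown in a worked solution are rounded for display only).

σ√T = 0.1365·√1.7986 = 0.183063
d₁ = (ln(S/K) + (r+σ²/2)T) / (σ√T) = (ln(67.42/63.69) + (0.0424+0.1365²/2)·1.7986) / 0.183063 = (0.056914 + 0.093017) / 0.183063 = 0.819013
d₂ = d₁ − σ√T = 0.819013 − 0.183063 = 0.635950
e^{−rT} = e^{−0.0424·1.7986} = 0.926575
N(−d₁) = 0.206389,  N(−d₂) = 0.262404
Put price V = K·e^{−rT}·N(−d₂) − S·N(−d₁) = 15.485413 − 13.914779 = 1.570634
φ(d₁) = (1/√(2π))·e^{−d₁²/2} = 0.285267
Γ = φ(d₁) / (S·σ·√T) = 0.023113

price = 1.570634
Γ = 0.023113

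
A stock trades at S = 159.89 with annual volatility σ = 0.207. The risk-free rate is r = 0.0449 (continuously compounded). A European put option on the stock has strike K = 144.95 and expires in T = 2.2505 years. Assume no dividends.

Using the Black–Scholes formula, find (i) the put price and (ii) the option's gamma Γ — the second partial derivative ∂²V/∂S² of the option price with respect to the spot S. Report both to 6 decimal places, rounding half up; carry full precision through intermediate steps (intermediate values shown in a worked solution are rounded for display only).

σ√T = 0.207·√2.2505 = 0.310534
d₁ = (ln(S/K) + (r+σ²/2)T) / (σ√T) = (ln(159.89/144.95) + (0.0449+0.207²/2)·2.2505) / 0.310534 = (0.098097 + 0.149263) / 0.310534 = 0.796564
d₂ = d₁ − σ√T = 0.796564 − 0.310534 = 0.486029
e^{−rT} = e^{−0.0449·2.2505} = 0.903890
N(−d₁) = 0.212852,  N(−d₂) = 0.313473
Put price V = K·e^{−rT}·N(−d₂) − S·N(−d₁) = 41.070910 − 34.032943 = 7.037967
φ(d₁) = (1/√(2π))·e^{−d₁²/2} = 0.290487
Γ = φ(d₁) / (S·σ·√T) = 0.005851

price = 7.037967
Γ = 0.005851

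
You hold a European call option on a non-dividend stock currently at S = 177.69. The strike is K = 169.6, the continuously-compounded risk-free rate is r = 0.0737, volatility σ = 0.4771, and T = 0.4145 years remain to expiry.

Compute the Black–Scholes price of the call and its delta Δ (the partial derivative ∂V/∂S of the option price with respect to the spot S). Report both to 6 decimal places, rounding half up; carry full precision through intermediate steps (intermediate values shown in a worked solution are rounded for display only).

σ√T = 0.4771·√0.4145 = 0.307165
d₁ = (ln(S/K) + (r+σ²/2)T) / (σ√T) = (ln(177.69/169.6) + (0.0737+0.4771²/2)·0.4145) / 0.307165 = (0.046598 + 0.077724) / 0.307165 = 0.404739
d₂ = d₁ − σ√T = 0.404739 − 0.307165 = 0.097574
e^{−rT} = e^{−0.0737·0.4145} = 0.969913
N(d₁) = 0.657165,  N(d₂) = 0.538865
Call price V = S·N(d₁) − K·e^{−rT}·N(d₂) = 116.771684 − 88.641765 = 28.129919
Δ = N(d₁) = 0.657165

price = 28.129919
Δ = 0.657165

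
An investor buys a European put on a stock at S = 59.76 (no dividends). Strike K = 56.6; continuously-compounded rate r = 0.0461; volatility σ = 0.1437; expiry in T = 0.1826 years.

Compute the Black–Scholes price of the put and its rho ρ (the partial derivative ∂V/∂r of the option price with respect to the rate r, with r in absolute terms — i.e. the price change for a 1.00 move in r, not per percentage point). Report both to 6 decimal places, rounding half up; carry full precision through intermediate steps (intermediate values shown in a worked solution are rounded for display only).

price = 0.284097
ρ = -1.648105

σ√T = 0.1437·√0.1826 = 0.061405
d₁ = (ln(S/K) + (r+σ²/2)T) / (σ√T) = (ln(59.76/56.6) + (0.0461+0.1437²/2)·0.1826) / 0.061405 = (0.054328 + 0.010303) / 0.061405 = 1.052524
d₂ = d₁ − σ√T = 1.052524 − 0.061405 = 0.991118
e^{−rT} = e^{−0.0461·0.1826} = 0.991617
N(−d₁) = 0.146280,  N(−d₂) = 0.160814
Put price V = K·e^{−rT}·N(−d₂) − S·N(−d₁) = 9.025769 − 8.741672 = 0.284097
ρ = −K·T·e^{−rT}·N(−d₂) = -1.648105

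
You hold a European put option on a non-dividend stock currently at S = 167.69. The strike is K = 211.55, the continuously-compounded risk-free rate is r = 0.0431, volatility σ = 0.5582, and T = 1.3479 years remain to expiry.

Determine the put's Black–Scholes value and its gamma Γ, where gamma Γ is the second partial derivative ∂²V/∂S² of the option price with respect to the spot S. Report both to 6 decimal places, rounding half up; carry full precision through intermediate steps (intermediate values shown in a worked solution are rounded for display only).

σ√T = 0.5582·√1.3479 = 0.648065
d₁ = (ln(S/K) + (r+σ²/2)T) / (σ√T) = (ln(167.69/211.55) + (0.0431+0.5582²/2)·1.3479) / 0.648065 = (-0.232344 + 0.268089) / 0.648065 = 0.055156
d₂ = d₁ − σ√T = 0.055156 − 0.648065 = -0.592910
e^{−rT} = e^{−0.0431·1.3479} = 0.943561
N(−d₁) = 0.478007,  N(−d₂) = 0.723379
Put price V = K·e^{−rT}·N(−d₂) − S·N(−d₁) = 144.393925 − 80.157041 = 64.236883
φ(d₁) = (1/√(2π))·e^{−d₁²/2} = 0.398336
Γ = φ(d₁) / (S·σ·√T) = 0.003665

price = 64.236883
Γ = 0.003665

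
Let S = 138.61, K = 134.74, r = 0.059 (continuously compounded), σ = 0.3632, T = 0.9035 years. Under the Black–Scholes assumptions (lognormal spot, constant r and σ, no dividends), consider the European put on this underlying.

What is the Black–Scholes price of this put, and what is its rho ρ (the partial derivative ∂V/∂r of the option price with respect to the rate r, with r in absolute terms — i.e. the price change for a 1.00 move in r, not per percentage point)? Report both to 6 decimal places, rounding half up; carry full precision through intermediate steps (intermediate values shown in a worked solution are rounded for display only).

price = 13.321711
ρ = -54.772605

σ√T = 0.3632·√0.9035 = 0.345231
d₁ = (ln(S/K) + (r+σ²/2)T) / (σ√T) = (ln(138.61/134.74) + (0.059+0.3632²/2)·0.9035) / 0.345231 = (0.028317 + 0.112899) / 0.345231 = 0.409048
d₂ = d₁ − σ√T = 0.409048 − 0.345231 = 0.063817
e^{−rT} = e^{−0.059·0.9035} = 0.948089
N(−d₁) = 0.341252,  N(−d₂) = 0.474558
Put price V = K·e^{−rT}·N(−d₂) − S·N(−d₁) = 60.622695 − 47.300984 = 13.321711
ρ = −K·T·e^{−rT}·N(−d₂) = -54.772605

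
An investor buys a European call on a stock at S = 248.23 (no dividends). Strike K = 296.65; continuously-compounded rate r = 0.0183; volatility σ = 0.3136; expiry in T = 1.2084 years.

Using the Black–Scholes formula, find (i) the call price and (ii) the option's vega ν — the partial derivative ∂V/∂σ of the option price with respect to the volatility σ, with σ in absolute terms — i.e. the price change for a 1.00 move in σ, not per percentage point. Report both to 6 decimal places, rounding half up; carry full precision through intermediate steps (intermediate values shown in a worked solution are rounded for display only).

σ√T = 0.3136·√1.2084 = 0.344732
d₁ = (ln(S/K) + (r+σ²/2)T) / (σ√T) = (ln(248.23/296.65) + (0.0183+0.3136²/2)·1.2084) / 0.344732 = (-0.178197 + 0.081534) / 0.344732 = -0.280402
d₂ = d₁ − σ√T = -0.280402 − 0.344732 = -0.625134
e^{−rT} = e^{−0.0183·1.2084} = 0.978129
N(d₁) = 0.389585,  N(d₂) = 0.265942
Call price V = S·N(d₁) − K·e^{−rT}·N(d₂) = 96.706570 − 77.166136 = 19.540434
φ(d₁) = (1/√(2π))·e^{−d₁²/2} = 0.383563
ν = S·φ(d₁)·√T = 104.663782

price = 19.540434
ν = 104.663782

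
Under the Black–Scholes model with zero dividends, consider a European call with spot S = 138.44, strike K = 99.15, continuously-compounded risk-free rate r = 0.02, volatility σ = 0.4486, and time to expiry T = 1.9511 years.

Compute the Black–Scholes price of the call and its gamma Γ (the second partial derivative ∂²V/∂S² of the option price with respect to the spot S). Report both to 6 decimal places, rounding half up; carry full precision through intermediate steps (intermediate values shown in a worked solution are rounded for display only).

price = 55.009849
Γ = 0.003044

σ√T = 0.4486·√1.9511 = 0.626612
d₁ = (ln(S/K) + (r+σ²/2)T) / (σ√T) = (ln(138.44/99.15) + (0.02+0.4486²/2)·1.9511) / 0.626612 = (0.333803 + 0.235344) / 0.626612 = 0.908291
d₂ = d₁ − σ√T = 0.908291 − 0.626612 = 0.281679
e^{−rT} = e^{−0.02·1.9511} = 0.961730
N(d₁) = 0.818138,  N(d₂) = 0.610905
Call price V = S·N(d₁) − K·e^{−rT}·N(d₂) = 113.263007 − 58.253159 = 55.009849
φ(d₁) = (1/√(2π))·e^{−d₁²/2} = 0.264098
Γ = φ(d₁) / (S·σ·√T) = 0.003044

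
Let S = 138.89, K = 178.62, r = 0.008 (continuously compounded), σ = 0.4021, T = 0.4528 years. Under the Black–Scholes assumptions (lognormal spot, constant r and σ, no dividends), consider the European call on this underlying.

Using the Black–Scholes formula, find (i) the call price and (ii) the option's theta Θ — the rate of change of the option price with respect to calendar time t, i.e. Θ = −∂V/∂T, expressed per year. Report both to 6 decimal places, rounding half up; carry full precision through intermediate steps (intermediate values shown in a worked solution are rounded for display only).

price = 4.122120
Θ = -12.410817

σ√T = 0.4021·√0.4528 = 0.270575
d₁ = (ln(S/K) + (r+σ²/2)T) / (σ√T) = (ln(138.89/178.62) + (0.008+0.4021²/2)·0.4528) / 0.270575 = (-0.251578 + 0.040228) / 0.270575 = -0.781117
d₂ = d₁ − σ√T = -0.781117 − 0.270575 = -1.051692
e^{−rT} = e^{−0.008·0.4528} = 0.996384
N(d₁) = 0.217367,  N(d₂) = 0.146470
Call price V = S·N(d₁) − K·e^{−rT}·N(d₂) = 30.190066 − 26.067946 = 4.122120
φ(d₁) = (1/√(2π))·e^{−d₁²/2} = 0.294048
Θ = −S·φ(d₁)·σ/(2√T) − r·K·e^{−rT}·N(d₂) = −12.202274 − 0.208544 = -12.410817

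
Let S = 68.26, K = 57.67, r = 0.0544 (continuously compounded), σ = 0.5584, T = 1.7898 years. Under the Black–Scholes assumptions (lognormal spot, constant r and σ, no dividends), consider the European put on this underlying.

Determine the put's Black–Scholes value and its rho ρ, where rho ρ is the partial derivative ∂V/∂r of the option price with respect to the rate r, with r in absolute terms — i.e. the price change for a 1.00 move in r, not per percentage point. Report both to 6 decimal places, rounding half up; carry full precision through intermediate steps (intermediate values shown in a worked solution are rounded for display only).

price = 10.631846
ρ = -47.475279

σ√T = 0.5584·√1.7898 = 0.747047
d₁ = (ln(S/K) + (r+σ²/2)T) / (σ√T) = (ln(68.26/57.67) + (0.0544+0.5584²/2)·1.7898) / 0.747047 = (0.168587 + 0.376404) / 0.747047 = 0.729528
d₂ = d₁ − σ√T = 0.729528 − 0.747047 = -0.017519
e^{−rT} = e^{−0.0544·1.7898} = 0.907225
N(−d₁) = 0.232839,  N(−d₂) = 0.506989
Put price V = K·e^{−rT}·N(−d₂) − S·N(−d₁) = 26.525466 − 15.893620 = 10.631846
ρ = −K·T·e^{−rT}·N(−d₂) = -47.475279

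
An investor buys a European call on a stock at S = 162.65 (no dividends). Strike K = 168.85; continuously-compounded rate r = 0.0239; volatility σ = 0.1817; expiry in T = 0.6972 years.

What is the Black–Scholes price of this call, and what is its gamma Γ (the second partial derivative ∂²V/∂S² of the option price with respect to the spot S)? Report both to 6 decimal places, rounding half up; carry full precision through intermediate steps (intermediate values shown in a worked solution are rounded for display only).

σ√T = 0.1817·√0.6972 = 0.151717
d₁ = (ln(S/K) + (r+σ²/2)T) / (σ√T) = (ln(162.65/168.85) + (0.0239+0.1817²/2)·0.6972) / 0.151717 = (-0.037410 + 0.028172) / 0.151717 = -0.060890
d₂ = d₁ − σ√T = -0.060890 − 0.151717 = -0.212607
e^{−rT} = e^{−0.0239·0.6972} = 0.983475
N(d₁) = 0.475723,  N(d₂) = 0.415817
Call price V = S·N(d₁) − K·e^{−rT}·N(d₂) = 77.376417 − 69.050446 = 8.325971
φ(d₁) = (1/√(2π))·e^{−d₁²/2} = 0.398203
Γ = φ(d₁) / (S·σ·√T) = 0.016137

price = 8.325971
Γ = 0.016137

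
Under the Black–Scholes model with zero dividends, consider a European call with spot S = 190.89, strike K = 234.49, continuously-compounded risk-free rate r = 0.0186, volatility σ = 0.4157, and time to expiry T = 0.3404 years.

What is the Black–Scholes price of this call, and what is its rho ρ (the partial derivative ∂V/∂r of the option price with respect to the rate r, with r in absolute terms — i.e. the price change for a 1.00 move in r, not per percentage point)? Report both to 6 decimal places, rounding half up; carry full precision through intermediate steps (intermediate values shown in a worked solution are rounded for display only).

price = 5.887184
ρ = 13.702002

σ√T = 0.4157·√0.3404 = 0.242535
d₁ = (ln(S/K) + (r+σ²/2)T) / (σ√T) = (ln(190.89/234.49) + (0.0186+0.4157²/2)·0.3404) / 0.242535 = (-0.205716 + 0.035743) / 0.242535 = -0.700816
d₂ = d₁ − σ√T = -0.700816 − 0.242535 = -0.943351
e^{−rT} = e^{−0.0186·0.3404} = 0.993689
N(d₁) = 0.241709,  N(d₂) = 0.172751
Call price V = S·N(d₁) − K·e^{−rT}·N(d₂) = 46.139833 − 40.252649 = 5.887184
ρ = K·T·e^{−rT}·N(d₂) = 13.702002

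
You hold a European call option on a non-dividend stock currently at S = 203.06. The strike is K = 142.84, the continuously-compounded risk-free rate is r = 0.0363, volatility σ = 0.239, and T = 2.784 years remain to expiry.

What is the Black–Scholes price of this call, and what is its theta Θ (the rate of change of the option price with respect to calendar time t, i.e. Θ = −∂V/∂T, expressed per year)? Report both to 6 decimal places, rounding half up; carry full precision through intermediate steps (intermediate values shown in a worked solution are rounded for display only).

σ√T = 0.239·√2.784 = 0.398779
d₁ = (ln(S/K) + (r+σ²/2)T) / (σ√T) = (ln(203.06/142.84) + (0.0363+0.239²/2)·2.784) / 0.398779 = (0.351776 + 0.180572) / 0.398779 = 1.334944
d₂ = d₁ − σ√T = 1.334944 − 0.398779 = 0.936165
e^{−rT} = e^{−0.0363·2.784} = 0.903880
N(d₁) = 0.909053,  N(d₂) = 0.825406
Call price V = S·N(d₁) − K·e^{−rT}·N(d₂) = 184.592241 − 106.568278 = 78.023963
φ(d₁) = (1/√(2π))·e^{−d₁²/2} = 0.163658
Θ = −S·φ(d₁)·σ/(2√T) − r·K·e^{−rT}·N(d₂) = −2.380098 − 3.868428 = -6.248526

price = 78.023963
Θ = -6.248526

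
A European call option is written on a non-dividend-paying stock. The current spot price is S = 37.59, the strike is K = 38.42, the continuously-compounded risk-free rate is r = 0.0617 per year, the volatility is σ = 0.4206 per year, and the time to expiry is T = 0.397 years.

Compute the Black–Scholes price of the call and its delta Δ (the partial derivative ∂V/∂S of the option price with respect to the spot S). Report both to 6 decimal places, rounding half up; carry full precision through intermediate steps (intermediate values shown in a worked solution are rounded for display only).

price = 4.007351
Δ = 0.556667

σ√T = 0.4206·√0.397 = 0.265011
d₁ = (ln(S/K) + (r+σ²/2)T) / (σ√T) = (ln(37.59/38.42) + (0.0617+0.4206²/2)·0.397) / 0.265011 = (-0.021840 + 0.059610) / 0.265011 = 0.142523
d₂ = d₁ − σ√T = 0.142523 − 0.265011 = -0.122488
e^{−rT} = e^{−0.0617·0.397} = 0.975803
N(d₁) = 0.556667,  N(d₂) = 0.451256
Call price V = S·N(d₁) − K·e^{−rT}·N(d₂) = 20.925101 − 16.917750 = 4.007351
Δ = N(d₁) = 0.556667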